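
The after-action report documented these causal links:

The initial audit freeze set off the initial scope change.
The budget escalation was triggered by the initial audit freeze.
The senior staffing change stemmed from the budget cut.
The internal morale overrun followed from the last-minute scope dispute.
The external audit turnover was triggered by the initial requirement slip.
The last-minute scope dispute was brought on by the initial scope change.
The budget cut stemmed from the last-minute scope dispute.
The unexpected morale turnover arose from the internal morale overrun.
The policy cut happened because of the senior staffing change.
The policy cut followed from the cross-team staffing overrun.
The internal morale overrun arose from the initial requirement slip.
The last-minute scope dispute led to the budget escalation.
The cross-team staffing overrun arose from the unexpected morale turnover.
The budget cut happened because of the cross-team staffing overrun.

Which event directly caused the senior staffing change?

the budget cut

Upstream contributors include the initial audit freeze, the initial scope change, the initial requirement slip, the last-minute scope dispute, the internal morale overrun, the unexpected morale turnover, the cross-team staffing overrun, but only the budget cut feeds directly into the senior staffing change.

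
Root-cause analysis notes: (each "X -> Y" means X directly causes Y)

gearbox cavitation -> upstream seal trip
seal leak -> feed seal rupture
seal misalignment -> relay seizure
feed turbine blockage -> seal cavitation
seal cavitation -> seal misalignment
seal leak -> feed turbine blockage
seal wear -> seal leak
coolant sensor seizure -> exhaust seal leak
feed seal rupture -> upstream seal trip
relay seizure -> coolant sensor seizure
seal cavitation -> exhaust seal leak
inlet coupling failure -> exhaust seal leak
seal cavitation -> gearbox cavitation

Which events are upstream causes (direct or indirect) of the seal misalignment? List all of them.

the feed turbine blockage, the seal cavitation, the seal leak, the seal wear

Immediate cause of the seal misalignment: the seal cavitation.
Further upstream: the seal wear, the seal leak, the feed turbine blockage.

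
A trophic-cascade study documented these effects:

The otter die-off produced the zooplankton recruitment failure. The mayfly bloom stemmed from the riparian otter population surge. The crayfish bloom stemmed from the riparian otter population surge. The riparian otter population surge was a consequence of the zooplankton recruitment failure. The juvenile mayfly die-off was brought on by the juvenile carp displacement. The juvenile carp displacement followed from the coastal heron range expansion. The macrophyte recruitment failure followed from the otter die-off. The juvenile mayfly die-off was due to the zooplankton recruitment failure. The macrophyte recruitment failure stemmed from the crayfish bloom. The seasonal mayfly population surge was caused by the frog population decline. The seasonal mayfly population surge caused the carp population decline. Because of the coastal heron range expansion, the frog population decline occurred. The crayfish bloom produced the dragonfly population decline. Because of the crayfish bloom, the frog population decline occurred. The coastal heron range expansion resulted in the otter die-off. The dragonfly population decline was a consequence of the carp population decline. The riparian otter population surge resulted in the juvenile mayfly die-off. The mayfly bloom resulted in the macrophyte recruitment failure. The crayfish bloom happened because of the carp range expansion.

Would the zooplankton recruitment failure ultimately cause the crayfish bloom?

There is a causal chain: the zooplankton recruitment failure → the riparian otter population surge → the crayfish bloom.

Yes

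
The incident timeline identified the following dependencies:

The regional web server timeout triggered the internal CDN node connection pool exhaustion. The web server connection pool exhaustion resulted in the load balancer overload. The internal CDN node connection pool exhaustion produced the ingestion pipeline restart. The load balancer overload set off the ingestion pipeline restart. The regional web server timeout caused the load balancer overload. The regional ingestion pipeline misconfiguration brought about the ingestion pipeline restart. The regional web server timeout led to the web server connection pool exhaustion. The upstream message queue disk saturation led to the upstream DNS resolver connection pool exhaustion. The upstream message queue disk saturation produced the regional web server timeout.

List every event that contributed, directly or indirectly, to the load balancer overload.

the regional web server timeout, the upstream message queue disk saturation, the web server connection pool exhaustion

Immediate causes of the load balancer overload: the regional web server timeout, the web server connection pool exhaustion.
Further upstream: the upstream message queue disk saturation.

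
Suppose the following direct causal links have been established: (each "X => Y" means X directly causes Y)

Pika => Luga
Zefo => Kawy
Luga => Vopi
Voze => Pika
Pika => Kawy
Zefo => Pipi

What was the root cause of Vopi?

Tracing upstream from Vopi: Vopi ← Luga ← Pika ← Voze.
Voze has no stated cause, so it is the root.

Voze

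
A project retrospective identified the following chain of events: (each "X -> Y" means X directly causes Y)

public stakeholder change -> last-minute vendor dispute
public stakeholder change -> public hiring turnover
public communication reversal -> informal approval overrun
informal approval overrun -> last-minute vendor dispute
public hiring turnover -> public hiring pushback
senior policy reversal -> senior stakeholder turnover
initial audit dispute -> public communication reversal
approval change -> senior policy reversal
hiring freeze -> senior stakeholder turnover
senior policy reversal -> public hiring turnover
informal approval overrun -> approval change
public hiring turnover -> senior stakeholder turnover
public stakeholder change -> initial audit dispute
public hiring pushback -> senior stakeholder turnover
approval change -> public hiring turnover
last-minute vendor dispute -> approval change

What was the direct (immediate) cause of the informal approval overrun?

Upstream contributors include the public stakeholder change, the initial audit dispute, but only the public communication reversal feeds directly into the informal approval overrun.

the public communication reversal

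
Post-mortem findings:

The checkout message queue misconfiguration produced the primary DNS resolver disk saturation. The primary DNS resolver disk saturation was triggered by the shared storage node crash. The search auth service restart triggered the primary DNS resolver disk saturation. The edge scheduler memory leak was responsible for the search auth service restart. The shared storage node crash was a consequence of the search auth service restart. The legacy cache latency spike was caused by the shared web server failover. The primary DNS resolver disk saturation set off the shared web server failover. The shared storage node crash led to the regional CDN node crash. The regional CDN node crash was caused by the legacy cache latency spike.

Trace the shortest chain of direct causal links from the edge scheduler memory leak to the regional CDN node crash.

the edge scheduler memory leak → the search auth service restart
the search auth service restart → the shared storage node crash
the shared storage node crash → the regional CDN node crash
Length: 3 steps.

the edge scheduler memory leak → the search auth service restart → the shared storage node crash → the regional CDN node crash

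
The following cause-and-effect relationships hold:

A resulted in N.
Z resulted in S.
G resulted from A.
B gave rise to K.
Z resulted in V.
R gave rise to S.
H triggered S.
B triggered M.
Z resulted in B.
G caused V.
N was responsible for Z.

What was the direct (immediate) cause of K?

B

Upstream contributors include A, N, Z, but only B feeds directly into K.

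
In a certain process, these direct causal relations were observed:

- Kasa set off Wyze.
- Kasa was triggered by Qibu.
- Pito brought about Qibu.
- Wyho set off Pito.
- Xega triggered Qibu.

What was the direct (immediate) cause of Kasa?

Qibu

Upstream contributors include Xega, Wyho, Pito, but only Qibu feeds directly into Kasa.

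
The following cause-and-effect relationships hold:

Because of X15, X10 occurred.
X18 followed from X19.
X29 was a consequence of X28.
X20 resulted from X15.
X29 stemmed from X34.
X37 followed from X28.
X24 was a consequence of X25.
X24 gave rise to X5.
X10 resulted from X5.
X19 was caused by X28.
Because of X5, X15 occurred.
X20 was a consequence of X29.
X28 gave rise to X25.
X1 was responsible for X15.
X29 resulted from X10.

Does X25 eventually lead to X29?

There is a causal chain: X25 → X24 → X5 → X10 → X29.

Yes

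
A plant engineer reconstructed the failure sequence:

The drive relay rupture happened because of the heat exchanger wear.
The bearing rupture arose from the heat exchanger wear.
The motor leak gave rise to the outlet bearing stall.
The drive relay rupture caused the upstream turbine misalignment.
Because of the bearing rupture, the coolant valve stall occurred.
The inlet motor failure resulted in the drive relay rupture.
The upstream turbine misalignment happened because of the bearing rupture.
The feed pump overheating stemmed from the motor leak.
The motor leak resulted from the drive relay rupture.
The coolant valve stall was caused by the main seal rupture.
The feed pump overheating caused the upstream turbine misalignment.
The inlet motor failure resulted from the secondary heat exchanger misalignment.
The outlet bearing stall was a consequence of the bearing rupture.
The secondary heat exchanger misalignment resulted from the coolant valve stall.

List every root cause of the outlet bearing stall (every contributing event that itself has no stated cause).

Tracing upstream from the outlet bearing stall: the outlet bearing stall ← the bearing rupture ← the heat exchanger wear.
A separate upstream branch: the outlet bearing stall ← the motor leak ← the drive relay rupture ← the inlet motor failure ← the secondary heat exchanger misalignment ← the coolant valve stall ← the main seal rupture.
Each of those chain origins has no stated cause.

the heat exchanger wear, the main seal rupture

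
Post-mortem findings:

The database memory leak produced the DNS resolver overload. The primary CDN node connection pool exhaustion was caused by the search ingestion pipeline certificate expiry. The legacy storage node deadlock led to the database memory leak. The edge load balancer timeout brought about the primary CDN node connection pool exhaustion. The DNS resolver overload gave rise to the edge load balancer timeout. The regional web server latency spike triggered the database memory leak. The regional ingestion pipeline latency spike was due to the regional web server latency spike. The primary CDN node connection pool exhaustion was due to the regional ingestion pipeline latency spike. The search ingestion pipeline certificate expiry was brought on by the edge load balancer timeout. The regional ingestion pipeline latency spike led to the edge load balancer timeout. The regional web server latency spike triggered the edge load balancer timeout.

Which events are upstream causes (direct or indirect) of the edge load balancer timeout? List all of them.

the DNS resolver overload, the database memory leak, the legacy storage node deadlock, the regional ingestion pipeline latency spike, the regional web server latency spike

Immediate causes of the edge load balancer timeout: the regional web server latency spike, the DNS resolver overload, the regional ingestion pipeline latency spike.
Further upstream: the database memory leak, the legacy storage node deadlock.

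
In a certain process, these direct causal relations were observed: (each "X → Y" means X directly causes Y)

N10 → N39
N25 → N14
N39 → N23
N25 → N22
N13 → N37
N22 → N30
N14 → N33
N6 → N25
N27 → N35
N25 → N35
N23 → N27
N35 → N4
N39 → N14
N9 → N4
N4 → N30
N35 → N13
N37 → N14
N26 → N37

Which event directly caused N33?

N14

Upstream contributors include N10, N39, N23, N6, N27, N25, N35, N26, N13, N37, but only N14 feeds directly into N33.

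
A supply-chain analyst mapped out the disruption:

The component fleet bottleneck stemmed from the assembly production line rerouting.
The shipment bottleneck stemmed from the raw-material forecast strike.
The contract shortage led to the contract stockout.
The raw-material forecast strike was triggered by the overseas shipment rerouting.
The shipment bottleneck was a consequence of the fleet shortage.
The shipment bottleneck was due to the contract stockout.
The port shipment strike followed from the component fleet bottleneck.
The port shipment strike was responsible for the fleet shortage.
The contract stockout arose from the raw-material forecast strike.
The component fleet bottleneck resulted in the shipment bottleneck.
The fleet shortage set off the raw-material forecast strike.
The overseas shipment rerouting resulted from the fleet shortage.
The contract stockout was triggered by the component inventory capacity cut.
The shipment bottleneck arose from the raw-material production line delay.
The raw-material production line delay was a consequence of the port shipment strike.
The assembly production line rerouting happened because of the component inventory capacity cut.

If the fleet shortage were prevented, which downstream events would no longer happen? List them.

the overseas shipment rerouting, the raw-material forecast strike

Downstream of the fleet shortage: the overseas shipment rerouting, the raw-material forecast strike, the contract stockout, the shipment bottleneck.
Of those, still caused via another path: the contract stockout, the shipment bottleneck.
The remainder have no surviving cause.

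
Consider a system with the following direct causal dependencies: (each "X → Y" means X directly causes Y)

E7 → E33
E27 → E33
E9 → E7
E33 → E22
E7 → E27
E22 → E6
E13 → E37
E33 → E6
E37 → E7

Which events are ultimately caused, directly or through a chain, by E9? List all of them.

E22, E27, E33, E6, E7

Direct effects: E7.
2 steps out: E27, E33.
3 steps out: E22, E6.
Not reachable from it: E13, E37.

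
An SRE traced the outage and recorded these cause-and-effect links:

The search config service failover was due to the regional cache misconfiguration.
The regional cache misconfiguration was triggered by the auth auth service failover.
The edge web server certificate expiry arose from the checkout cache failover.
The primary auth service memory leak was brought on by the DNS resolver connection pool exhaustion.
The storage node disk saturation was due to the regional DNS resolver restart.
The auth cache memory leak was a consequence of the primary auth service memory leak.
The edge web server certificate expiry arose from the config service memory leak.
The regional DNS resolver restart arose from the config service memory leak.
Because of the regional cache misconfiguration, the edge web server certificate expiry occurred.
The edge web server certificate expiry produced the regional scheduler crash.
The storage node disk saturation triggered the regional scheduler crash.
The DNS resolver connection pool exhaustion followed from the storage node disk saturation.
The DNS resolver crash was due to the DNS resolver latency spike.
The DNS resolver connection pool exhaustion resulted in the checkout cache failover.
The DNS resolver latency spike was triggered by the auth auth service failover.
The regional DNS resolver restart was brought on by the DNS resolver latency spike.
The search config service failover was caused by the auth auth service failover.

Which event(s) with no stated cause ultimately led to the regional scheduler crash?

the auth auth service failover, the config service memory leak

Tracing upstream from the regional scheduler crash: the regional scheduler crash ← the edge web server certificate expiry ← the regional cache misconfiguration ← the auth auth service failover.
A separate upstream branch: the regional scheduler crash ← the edge web server certificate expiry ← the config service memory leak.
Each of those chain origins has no stated cause.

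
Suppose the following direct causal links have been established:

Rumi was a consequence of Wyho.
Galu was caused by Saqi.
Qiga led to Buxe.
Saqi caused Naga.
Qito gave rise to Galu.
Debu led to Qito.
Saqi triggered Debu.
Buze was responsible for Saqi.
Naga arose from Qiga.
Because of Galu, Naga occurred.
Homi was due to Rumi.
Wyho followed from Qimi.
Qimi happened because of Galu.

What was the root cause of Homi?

Tracing upstream from Homi: Homi ← Rumi ← Wyho ← Qimi ← Galu ← Saqi ← Buze.
Buze has no stated cause, so it is the root.

Buze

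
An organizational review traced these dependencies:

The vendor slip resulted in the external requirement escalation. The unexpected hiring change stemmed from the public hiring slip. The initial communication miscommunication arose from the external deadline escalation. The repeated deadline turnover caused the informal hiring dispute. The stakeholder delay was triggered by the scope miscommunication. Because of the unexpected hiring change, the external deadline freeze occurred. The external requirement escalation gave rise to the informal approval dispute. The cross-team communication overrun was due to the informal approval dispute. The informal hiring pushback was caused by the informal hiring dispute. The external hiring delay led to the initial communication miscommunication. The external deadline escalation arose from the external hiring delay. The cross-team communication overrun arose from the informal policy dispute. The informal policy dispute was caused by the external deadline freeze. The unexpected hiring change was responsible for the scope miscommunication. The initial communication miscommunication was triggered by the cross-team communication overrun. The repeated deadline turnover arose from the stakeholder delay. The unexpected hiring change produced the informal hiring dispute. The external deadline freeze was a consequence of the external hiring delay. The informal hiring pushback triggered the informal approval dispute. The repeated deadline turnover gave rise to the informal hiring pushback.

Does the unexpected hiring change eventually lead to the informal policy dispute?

There is a causal chain: the unexpected hiring change → the external deadline freeze → the informal policy dispute.

Yes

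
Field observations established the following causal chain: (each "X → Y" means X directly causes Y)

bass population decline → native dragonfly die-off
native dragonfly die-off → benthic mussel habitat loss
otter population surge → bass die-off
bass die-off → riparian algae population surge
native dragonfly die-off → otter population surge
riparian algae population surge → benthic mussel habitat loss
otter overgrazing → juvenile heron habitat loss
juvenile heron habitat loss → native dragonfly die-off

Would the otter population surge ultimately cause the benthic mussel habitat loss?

There is a causal chain: the otter population surge → the bass die-off → the riparian algae population surge → the benthic mussel habitat loss.

Yes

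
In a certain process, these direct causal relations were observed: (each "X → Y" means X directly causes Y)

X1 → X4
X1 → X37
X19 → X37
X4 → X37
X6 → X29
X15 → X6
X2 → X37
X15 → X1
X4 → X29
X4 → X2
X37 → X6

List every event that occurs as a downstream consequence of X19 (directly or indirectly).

X29, X37, X6

Direct effects: X37.
2 steps out: X6.
3 steps out: X29.
Not reachable from it: X15, X1, X4, X2.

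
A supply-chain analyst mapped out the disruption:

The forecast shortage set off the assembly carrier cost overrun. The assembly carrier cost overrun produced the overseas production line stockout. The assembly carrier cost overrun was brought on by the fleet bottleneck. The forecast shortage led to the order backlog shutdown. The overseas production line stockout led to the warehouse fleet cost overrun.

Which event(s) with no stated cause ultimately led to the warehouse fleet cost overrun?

the fleet bottleneck, the forecast shortage

Tracing upstream from the warehouse fleet cost overrun: the warehouse fleet cost overrun ← the overseas production line stockout ← the assembly carrier cost overrun ← the forecast shortage.
A separate upstream branch: the warehouse fleet cost overrun ← the overseas production line stockout ← the assembly carrier cost overrun ← the fleet bottleneck.
Each of those chain origins has no stated cause.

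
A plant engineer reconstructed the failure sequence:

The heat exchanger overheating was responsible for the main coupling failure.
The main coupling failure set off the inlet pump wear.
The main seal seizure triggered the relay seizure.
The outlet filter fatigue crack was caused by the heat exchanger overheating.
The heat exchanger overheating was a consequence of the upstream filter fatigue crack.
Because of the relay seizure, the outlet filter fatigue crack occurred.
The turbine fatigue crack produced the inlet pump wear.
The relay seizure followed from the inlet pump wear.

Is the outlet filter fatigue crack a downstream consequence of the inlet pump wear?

There is a causal chain: the inlet pump wear → the relay seizure → the outlet filter fatigue crack.

Yes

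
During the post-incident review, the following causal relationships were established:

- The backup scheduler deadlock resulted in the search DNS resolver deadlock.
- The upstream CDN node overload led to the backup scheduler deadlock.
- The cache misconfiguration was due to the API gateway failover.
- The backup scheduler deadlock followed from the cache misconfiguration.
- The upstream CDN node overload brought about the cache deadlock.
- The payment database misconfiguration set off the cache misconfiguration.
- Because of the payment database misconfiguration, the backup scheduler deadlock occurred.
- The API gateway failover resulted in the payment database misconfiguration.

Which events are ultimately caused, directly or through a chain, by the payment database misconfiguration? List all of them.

Direct effects: the cache misconfiguration, the backup scheduler deadlock.
2 steps out: the search DNS resolver deadlock.
Not reachable from it: the API gateway failover, the upstream CDN node overload, the cache deadlock.

the backup scheduler deadlock, the cache misconfiguration, the search DNS resolver deadlock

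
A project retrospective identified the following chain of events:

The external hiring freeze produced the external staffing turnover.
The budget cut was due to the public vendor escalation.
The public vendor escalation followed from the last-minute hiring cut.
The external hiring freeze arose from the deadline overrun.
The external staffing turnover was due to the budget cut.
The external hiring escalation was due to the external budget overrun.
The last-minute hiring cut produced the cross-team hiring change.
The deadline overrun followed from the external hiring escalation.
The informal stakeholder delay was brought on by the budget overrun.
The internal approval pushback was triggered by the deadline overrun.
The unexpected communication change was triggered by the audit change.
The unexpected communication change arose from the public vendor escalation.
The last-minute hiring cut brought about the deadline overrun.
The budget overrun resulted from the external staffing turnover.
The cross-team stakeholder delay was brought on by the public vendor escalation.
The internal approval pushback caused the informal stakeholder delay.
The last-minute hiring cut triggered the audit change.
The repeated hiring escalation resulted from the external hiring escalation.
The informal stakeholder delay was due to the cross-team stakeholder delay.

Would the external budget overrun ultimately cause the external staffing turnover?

There is a causal chain: the external budget overrun → the external hiring escalation → the deadline overrun → the external hiring freeze → the external staffing turnover.

Yes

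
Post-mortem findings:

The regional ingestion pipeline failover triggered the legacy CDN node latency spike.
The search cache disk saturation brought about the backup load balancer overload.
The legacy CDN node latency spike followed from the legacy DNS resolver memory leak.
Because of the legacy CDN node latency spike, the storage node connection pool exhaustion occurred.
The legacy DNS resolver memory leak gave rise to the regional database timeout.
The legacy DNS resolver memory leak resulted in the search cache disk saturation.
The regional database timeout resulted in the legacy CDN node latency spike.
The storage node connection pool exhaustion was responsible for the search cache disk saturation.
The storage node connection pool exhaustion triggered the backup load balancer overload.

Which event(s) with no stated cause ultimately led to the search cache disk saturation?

Tracing upstream from the search cache disk saturation: the search cache disk saturation ← the storage node connection pool exhaustion ← the legacy CDN node latency spike ← the regional ingestion pipeline failover.
A separate upstream branch: the search cache disk saturation ← the legacy DNS resolver memory leak.
Each of those chain origins has no stated cause.

the legacy DNS resolver memory leak, the regional ingestion pipeline failover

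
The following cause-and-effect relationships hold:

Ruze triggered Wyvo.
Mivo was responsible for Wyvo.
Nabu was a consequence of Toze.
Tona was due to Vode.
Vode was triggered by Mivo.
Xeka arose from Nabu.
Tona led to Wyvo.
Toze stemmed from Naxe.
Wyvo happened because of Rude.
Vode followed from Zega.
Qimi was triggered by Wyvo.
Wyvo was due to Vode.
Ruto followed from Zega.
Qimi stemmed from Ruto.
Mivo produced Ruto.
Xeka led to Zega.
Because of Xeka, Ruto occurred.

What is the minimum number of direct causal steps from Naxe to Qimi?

Shortest chain: Naxe → Toze → Nabu → Xeka → Ruto → Qimi.

5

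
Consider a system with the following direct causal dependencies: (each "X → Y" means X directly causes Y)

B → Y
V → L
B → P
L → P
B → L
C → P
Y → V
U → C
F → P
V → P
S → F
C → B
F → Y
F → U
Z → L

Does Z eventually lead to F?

No

Z leads to L, P; F is not among them.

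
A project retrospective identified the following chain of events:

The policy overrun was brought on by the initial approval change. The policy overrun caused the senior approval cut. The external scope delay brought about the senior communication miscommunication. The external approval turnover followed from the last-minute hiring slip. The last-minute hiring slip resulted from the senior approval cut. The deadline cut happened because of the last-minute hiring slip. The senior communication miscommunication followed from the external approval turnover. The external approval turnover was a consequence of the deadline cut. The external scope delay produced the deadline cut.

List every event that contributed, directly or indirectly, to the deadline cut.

the external scope delay, the initial approval change, the last-minute hiring slip, the policy overrun, the senior approval cut

Immediate causes of the deadline cut: the external scope delay, the last-minute hiring slip.
Further upstream: the initial approval change, the policy overrun, the senior approval cut.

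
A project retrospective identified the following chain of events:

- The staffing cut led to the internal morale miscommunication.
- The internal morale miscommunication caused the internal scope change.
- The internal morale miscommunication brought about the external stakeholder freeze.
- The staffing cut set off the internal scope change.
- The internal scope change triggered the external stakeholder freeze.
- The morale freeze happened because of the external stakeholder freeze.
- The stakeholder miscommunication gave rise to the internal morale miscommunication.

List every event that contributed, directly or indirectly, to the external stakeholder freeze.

the internal morale miscommunication, the internal scope change, the staffing cut, the stakeholder miscommunication

Immediate causes of the external stakeholder freeze: the internal morale miscommunication, the internal scope change.
Further upstream: the staffing cut, the stakeholder miscommunication.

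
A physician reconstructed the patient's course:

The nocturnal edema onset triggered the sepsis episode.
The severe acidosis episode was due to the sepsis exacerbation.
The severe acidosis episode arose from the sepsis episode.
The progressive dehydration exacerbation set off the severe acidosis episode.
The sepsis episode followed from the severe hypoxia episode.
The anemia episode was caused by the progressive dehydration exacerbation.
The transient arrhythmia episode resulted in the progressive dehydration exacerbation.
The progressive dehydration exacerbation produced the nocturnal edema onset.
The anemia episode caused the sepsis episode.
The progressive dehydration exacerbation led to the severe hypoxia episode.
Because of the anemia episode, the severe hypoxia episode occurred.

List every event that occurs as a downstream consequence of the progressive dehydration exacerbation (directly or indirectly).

Direct effects: the anemia episode, the nocturnal edema onset, the severe hypoxia episode, the severe acidosis episode.
2 steps out: the sepsis episode.
Not reachable from it: the transient arrhythmia episode, the sepsis exacerbation.

the anemia episode, the nocturnal edema onset, the sepsis episode, the severe acidosis episode, the severe hypoxia episode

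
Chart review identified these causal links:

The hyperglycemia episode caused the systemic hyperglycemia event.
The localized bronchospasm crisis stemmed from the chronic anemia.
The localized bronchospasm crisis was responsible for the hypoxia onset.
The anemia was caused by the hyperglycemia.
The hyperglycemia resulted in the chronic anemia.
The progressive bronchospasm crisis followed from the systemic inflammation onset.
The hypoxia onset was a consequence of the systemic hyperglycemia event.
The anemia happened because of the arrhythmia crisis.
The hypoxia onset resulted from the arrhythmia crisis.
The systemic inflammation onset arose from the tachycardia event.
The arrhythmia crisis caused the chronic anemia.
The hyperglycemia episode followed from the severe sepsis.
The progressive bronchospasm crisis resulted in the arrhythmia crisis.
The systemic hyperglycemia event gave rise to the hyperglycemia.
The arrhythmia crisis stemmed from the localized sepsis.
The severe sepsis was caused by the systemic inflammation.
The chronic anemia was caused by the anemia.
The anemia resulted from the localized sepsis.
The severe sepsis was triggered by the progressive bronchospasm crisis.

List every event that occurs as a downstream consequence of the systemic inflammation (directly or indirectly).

the anemia, the chronic anemia, the hyperglycemia, the hyperglycemia episode, the hypoxia onset, the localized bronchospasm crisis, the severe sepsis, the systemic hyperglycemia event

Direct effects: the severe sepsis.
2 steps out: the hyperglycemia episode.
3 steps out: the systemic hyperglycemia event.
4 steps out: the hyperglycemia, the hypoxia onset.
5 steps out: the anemia, the chronic anemia.
6 steps out: the localized bronchospasm crisis.
Not reachable from it: the tachycardia event, the systemic inflammation onset, the progressive bronchospasm crisis, the localized sepsis, the arrhythmia crisis.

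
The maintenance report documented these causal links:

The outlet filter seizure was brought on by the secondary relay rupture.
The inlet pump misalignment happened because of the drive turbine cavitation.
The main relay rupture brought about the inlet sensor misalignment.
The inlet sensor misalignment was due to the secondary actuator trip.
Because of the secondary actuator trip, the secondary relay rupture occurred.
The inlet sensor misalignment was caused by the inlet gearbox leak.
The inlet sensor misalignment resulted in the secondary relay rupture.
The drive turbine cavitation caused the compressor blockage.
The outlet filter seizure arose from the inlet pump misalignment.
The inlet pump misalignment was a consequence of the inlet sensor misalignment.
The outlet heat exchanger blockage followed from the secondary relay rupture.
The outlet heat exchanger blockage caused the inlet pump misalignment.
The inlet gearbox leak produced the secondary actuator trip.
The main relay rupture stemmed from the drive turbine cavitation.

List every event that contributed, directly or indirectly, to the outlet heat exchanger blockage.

Immediate cause of the outlet heat exchanger blockage: the secondary relay rupture.
Further upstream: the drive turbine cavitation, the inlet gearbox leak, the secondary actuator trip, the main relay rupture, the inlet sensor misalignment.

the drive turbine cavitation, the inlet gearbox leak, the inlet sensor misalignment, the main relay rupture, the secondary actuator trip, the secondary relay rupture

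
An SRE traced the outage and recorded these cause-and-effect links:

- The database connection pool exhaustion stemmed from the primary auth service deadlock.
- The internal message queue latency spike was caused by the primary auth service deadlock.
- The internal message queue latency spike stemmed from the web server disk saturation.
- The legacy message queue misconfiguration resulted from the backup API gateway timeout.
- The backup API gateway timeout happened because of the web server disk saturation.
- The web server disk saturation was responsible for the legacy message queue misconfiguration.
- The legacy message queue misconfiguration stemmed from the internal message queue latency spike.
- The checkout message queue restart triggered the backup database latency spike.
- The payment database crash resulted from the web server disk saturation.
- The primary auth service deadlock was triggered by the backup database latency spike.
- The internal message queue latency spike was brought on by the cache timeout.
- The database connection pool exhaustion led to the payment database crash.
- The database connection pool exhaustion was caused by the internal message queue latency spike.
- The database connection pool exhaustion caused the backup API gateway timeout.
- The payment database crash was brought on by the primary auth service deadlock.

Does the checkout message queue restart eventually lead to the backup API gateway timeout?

Yes

There is a causal chain: the checkout message queue restart → the backup database latency spike → the primary auth service deadlock → the database connection pool exhaustion → the backup API gateway timeout.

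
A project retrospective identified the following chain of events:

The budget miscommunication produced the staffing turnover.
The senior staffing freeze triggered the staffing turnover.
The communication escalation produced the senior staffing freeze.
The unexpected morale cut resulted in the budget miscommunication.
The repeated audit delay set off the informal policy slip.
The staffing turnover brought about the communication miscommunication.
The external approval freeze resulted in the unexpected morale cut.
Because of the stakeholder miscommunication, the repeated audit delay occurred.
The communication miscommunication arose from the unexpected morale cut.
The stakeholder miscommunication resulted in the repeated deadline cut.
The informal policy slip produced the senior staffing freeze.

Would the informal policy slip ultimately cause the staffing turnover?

Yes

There is a causal chain: the informal policy slip → the senior staffing freeze → the staffing turnover.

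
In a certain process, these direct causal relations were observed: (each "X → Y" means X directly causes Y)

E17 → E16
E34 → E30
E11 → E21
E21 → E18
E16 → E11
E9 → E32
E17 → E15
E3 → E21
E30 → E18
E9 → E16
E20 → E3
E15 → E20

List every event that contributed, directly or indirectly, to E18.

E11, E15, E16, E17, E20, E21, E3, E30, E34, E9

Immediate causes of E18: E21, E30.
Further upstream: E17, E9, E15, E20, E3, E34, E16, E11.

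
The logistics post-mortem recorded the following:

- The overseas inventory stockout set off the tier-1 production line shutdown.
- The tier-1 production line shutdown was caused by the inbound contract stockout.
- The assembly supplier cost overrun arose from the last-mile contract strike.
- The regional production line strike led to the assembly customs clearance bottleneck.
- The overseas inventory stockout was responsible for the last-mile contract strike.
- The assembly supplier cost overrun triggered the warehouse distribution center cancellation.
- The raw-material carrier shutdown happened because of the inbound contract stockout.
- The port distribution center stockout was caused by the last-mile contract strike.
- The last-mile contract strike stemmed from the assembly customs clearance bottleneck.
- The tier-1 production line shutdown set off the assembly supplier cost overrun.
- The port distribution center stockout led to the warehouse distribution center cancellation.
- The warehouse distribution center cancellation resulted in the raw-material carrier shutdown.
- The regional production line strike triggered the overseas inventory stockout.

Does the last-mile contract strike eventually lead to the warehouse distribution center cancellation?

There is a causal chain: the last-mile contract strike → the assembly supplier cost overrun → the warehouse distribution center cancellation.

Yes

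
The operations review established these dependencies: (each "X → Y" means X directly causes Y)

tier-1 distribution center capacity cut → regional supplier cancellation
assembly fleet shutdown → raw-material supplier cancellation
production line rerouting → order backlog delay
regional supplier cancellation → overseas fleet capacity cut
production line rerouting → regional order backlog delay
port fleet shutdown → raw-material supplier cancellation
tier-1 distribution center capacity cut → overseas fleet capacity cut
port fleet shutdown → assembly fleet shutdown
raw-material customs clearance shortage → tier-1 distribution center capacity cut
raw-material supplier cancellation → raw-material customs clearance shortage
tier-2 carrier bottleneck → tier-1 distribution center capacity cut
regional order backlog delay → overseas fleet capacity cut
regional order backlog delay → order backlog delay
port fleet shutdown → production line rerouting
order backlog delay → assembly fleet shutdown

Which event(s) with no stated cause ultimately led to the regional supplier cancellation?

Tracing upstream from the regional supplier cancellation: the regional supplier cancellation ← the tier-1 distribution center capacity cut ← the raw-material customs clearance shortage ← the raw-material supplier cancellation ← the port fleet shutdown.
A separate upstream branch: the regional supplier cancellation ← the tier-1 distribution center capacity cut ← the tier-2 carrier bottleneck.
Each of those chain origins has no stated cause.

the port fleet shutdown, the tier-2 carrier bottleneck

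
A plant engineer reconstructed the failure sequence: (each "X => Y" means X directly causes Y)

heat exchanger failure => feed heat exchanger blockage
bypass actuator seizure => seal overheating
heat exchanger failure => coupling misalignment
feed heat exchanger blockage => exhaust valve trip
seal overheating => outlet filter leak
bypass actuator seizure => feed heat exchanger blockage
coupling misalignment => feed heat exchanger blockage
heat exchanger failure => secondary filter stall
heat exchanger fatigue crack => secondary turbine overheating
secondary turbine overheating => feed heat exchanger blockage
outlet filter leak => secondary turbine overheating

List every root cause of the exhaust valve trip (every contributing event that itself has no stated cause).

Tracing upstream from the exhaust valve trip: the exhaust valve trip ← the feed heat exchanger blockage ← the secondary turbine overheating ← the heat exchanger fatigue crack.
A separate upstream branch: the exhaust valve trip ← the feed heat exchanger blockage ← the heat exchanger failure.
A separate upstream branch: the exhaust valve trip ← the feed heat exchanger blockage ← the bypass actuator seizure.
Each of those chain origins has no stated cause.

the bypass actuator seizure, the heat exchanger failure, the heat exchanger fatigue crack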